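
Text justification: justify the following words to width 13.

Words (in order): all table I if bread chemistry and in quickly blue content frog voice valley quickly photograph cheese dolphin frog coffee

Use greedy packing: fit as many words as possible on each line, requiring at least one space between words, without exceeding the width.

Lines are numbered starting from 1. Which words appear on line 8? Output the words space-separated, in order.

Line 1: ['all', 'table', 'I'] (min_width=11, slack=2)
Line 2: ['if', 'bread'] (min_width=8, slack=5)
Line 3: ['chemistry', 'and'] (min_width=13, slack=0)
Line 4: ['in', 'quickly'] (min_width=10, slack=3)
Line 5: ['blue', 'content'] (min_width=12, slack=1)
Line 6: ['frog', 'voice'] (min_width=10, slack=3)
Line 7: ['valley'] (min_width=6, slack=7)
Line 8: ['quickly'] (min_width=7, slack=6)
Line 9: ['photograph'] (min_width=10, slack=3)
Line 10: ['cheese'] (min_width=6, slack=7)
Line 11: ['dolphin', 'frog'] (min_width=12, slack=1)
Line 12: ['coffee'] (min_width=6, slack=7)

Answer: quickly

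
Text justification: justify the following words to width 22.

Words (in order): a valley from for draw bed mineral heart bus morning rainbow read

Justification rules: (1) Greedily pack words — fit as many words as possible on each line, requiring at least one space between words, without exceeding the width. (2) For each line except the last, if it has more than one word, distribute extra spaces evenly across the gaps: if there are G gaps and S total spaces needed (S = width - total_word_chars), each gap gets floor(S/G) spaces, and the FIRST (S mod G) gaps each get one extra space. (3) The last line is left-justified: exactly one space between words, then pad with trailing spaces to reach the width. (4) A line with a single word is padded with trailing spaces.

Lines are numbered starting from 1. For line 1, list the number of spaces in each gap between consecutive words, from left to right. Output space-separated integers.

Answer: 1 1 1 1

Derivation:
Line 1: ['a', 'valley', 'from', 'for', 'draw'] (min_width=22, slack=0)
Line 2: ['bed', 'mineral', 'heart', 'bus'] (min_width=21, slack=1)
Line 3: ['morning', 'rainbow', 'read'] (min_width=20, slack=2)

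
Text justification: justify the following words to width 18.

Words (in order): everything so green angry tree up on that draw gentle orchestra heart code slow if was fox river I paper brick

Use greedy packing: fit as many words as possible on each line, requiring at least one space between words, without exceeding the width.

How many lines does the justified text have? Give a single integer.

Answer: 7

Derivation:
Line 1: ['everything', 'so'] (min_width=13, slack=5)
Line 2: ['green', 'angry', 'tree'] (min_width=16, slack=2)
Line 3: ['up', 'on', 'that', 'draw'] (min_width=15, slack=3)
Line 4: ['gentle', 'orchestra'] (min_width=16, slack=2)
Line 5: ['heart', 'code', 'slow', 'if'] (min_width=18, slack=0)
Line 6: ['was', 'fox', 'river', 'I'] (min_width=15, slack=3)
Line 7: ['paper', 'brick'] (min_width=11, slack=7)
Total lines: 7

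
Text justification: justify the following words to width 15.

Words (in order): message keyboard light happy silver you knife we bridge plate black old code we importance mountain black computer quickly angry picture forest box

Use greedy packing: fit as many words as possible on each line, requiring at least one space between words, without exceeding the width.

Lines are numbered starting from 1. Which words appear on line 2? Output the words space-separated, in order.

Answer: keyboard light

Derivation:
Line 1: ['message'] (min_width=7, slack=8)
Line 2: ['keyboard', 'light'] (min_width=14, slack=1)
Line 3: ['happy', 'silver'] (min_width=12, slack=3)
Line 4: ['you', 'knife', 'we'] (min_width=12, slack=3)
Line 5: ['bridge', 'plate'] (min_width=12, slack=3)
Line 6: ['black', 'old', 'code'] (min_width=14, slack=1)
Line 7: ['we', 'importance'] (min_width=13, slack=2)
Line 8: ['mountain', 'black'] (min_width=14, slack=1)
Line 9: ['computer'] (min_width=8, slack=7)
Line 10: ['quickly', 'angry'] (min_width=13, slack=2)
Line 11: ['picture', 'forest'] (min_width=14, slack=1)
Line 12: ['box'] (min_width=3, slack=12)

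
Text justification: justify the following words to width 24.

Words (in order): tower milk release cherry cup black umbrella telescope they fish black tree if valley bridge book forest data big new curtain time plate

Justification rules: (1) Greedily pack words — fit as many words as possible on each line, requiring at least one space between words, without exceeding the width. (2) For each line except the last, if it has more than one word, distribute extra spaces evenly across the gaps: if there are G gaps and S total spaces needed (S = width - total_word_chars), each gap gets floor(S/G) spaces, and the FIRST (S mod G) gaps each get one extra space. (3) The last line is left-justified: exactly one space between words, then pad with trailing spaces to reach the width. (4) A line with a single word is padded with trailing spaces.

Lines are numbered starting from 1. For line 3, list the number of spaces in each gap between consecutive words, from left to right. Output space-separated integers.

Line 1: ['tower', 'milk', 'release'] (min_width=18, slack=6)
Line 2: ['cherry', 'cup', 'black'] (min_width=16, slack=8)
Line 3: ['umbrella', 'telescope', 'they'] (min_width=23, slack=1)
Line 4: ['fish', 'black', 'tree', 'if'] (min_width=18, slack=6)
Line 5: ['valley', 'bridge', 'book'] (min_width=18, slack=6)
Line 6: ['forest', 'data', 'big', 'new'] (min_width=19, slack=5)
Line 7: ['curtain', 'time', 'plate'] (min_width=18, slack=6)

Answer: 2 1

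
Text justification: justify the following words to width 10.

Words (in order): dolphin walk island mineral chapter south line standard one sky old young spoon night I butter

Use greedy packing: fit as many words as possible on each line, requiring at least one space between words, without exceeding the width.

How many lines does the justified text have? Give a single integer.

Answer: 12

Derivation:
Line 1: ['dolphin'] (min_width=7, slack=3)
Line 2: ['walk'] (min_width=4, slack=6)
Line 3: ['island'] (min_width=6, slack=4)
Line 4: ['mineral'] (min_width=7, slack=3)
Line 5: ['chapter'] (min_width=7, slack=3)
Line 6: ['south', 'line'] (min_width=10, slack=0)
Line 7: ['standard'] (min_width=8, slack=2)
Line 8: ['one', 'sky'] (min_width=7, slack=3)
Line 9: ['old', 'young'] (min_width=9, slack=1)
Line 10: ['spoon'] (min_width=5, slack=5)
Line 11: ['night', 'I'] (min_width=7, slack=3)
Line 12: ['butter'] (min_width=6, slack=4)
Total lines: 12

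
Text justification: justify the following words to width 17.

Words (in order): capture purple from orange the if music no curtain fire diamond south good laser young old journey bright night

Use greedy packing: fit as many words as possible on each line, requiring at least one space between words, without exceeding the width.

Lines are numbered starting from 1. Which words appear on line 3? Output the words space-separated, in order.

Answer: if music no

Derivation:
Line 1: ['capture', 'purple'] (min_width=14, slack=3)
Line 2: ['from', 'orange', 'the'] (min_width=15, slack=2)
Line 3: ['if', 'music', 'no'] (min_width=11, slack=6)
Line 4: ['curtain', 'fire'] (min_width=12, slack=5)
Line 5: ['diamond', 'south'] (min_width=13, slack=4)
Line 6: ['good', 'laser', 'young'] (min_width=16, slack=1)
Line 7: ['old', 'journey'] (min_width=11, slack=6)
Line 8: ['bright', 'night'] (min_width=12, slack=5)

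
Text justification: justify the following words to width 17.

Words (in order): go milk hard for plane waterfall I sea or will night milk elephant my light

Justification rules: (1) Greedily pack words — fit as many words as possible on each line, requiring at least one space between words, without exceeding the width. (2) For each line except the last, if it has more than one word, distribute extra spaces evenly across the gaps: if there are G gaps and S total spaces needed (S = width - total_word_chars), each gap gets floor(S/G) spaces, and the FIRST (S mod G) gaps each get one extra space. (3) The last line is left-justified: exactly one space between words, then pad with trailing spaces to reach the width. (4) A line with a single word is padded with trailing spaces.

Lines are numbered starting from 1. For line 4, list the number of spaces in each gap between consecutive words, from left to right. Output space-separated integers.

Answer: 2 1

Derivation:
Line 1: ['go', 'milk', 'hard', 'for'] (min_width=16, slack=1)
Line 2: ['plane', 'waterfall', 'I'] (min_width=17, slack=0)
Line 3: ['sea', 'or', 'will', 'night'] (min_width=17, slack=0)
Line 4: ['milk', 'elephant', 'my'] (min_width=16, slack=1)
Line 5: ['light'] (min_width=5, slack=12)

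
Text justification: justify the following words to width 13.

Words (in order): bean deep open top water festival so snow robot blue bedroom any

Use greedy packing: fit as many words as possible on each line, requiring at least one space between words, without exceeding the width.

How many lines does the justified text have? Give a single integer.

Answer: 7

Derivation:
Line 1: ['bean', 'deep'] (min_width=9, slack=4)
Line 2: ['open', 'top'] (min_width=8, slack=5)
Line 3: ['water'] (min_width=5, slack=8)
Line 4: ['festival', 'so'] (min_width=11, slack=2)
Line 5: ['snow', 'robot'] (min_width=10, slack=3)
Line 6: ['blue', 'bedroom'] (min_width=12, slack=1)
Line 7: ['any'] (min_width=3, slack=10)
Total lines: 7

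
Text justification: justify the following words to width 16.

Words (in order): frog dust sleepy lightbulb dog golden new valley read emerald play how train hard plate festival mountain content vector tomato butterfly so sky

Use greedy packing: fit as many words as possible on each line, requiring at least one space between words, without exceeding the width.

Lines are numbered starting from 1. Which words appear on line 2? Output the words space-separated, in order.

Line 1: ['frog', 'dust', 'sleepy'] (min_width=16, slack=0)
Line 2: ['lightbulb', 'dog'] (min_width=13, slack=3)
Line 3: ['golden', 'new'] (min_width=10, slack=6)
Line 4: ['valley', 'read'] (min_width=11, slack=5)
Line 5: ['emerald', 'play', 'how'] (min_width=16, slack=0)
Line 6: ['train', 'hard', 'plate'] (min_width=16, slack=0)
Line 7: ['festival'] (min_width=8, slack=8)
Line 8: ['mountain', 'content'] (min_width=16, slack=0)
Line 9: ['vector', 'tomato'] (min_width=13, slack=3)
Line 10: ['butterfly', 'so', 'sky'] (min_width=16, slack=0)

Answer: lightbulb dog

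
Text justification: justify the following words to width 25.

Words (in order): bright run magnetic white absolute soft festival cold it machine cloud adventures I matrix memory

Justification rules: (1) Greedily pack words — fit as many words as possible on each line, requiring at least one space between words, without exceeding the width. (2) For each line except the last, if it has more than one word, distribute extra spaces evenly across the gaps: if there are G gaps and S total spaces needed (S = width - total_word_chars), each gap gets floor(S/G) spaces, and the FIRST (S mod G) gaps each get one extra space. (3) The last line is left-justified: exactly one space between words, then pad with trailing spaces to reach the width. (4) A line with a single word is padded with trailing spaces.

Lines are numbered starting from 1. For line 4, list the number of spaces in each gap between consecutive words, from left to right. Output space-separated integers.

Line 1: ['bright', 'run', 'magnetic', 'white'] (min_width=25, slack=0)
Line 2: ['absolute', 'soft', 'festival'] (min_width=22, slack=3)
Line 3: ['cold', 'it', 'machine', 'cloud'] (min_width=21, slack=4)
Line 4: ['adventures', 'I', 'matrix'] (min_width=19, slack=6)
Line 5: ['memory'] (min_width=6, slack=19)

Answer: 4 4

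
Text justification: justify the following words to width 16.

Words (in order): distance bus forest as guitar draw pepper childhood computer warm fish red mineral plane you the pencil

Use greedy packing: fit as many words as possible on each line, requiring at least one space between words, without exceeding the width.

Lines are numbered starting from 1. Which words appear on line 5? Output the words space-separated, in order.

Answer: computer warm

Derivation:
Line 1: ['distance', 'bus'] (min_width=12, slack=4)
Line 2: ['forest', 'as', 'guitar'] (min_width=16, slack=0)
Line 3: ['draw', 'pepper'] (min_width=11, slack=5)
Line 4: ['childhood'] (min_width=9, slack=7)
Line 5: ['computer', 'warm'] (min_width=13, slack=3)
Line 6: ['fish', 'red', 'mineral'] (min_width=16, slack=0)
Line 7: ['plane', 'you', 'the'] (min_width=13, slack=3)
Line 8: ['pencil'] (min_width=6, slack=10)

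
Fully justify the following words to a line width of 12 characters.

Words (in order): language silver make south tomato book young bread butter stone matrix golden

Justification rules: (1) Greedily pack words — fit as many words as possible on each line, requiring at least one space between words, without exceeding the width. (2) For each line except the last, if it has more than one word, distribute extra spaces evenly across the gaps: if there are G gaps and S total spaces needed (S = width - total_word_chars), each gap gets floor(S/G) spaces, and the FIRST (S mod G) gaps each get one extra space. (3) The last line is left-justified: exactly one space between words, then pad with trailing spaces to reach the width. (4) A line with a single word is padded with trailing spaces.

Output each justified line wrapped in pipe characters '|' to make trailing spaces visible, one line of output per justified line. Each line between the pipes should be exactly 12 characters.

Answer: |language    |
|silver  make|
|south tomato|
|book   young|
|bread butter|
|stone matrix|
|golden      |

Derivation:
Line 1: ['language'] (min_width=8, slack=4)
Line 2: ['silver', 'make'] (min_width=11, slack=1)
Line 3: ['south', 'tomato'] (min_width=12, slack=0)
Line 4: ['book', 'young'] (min_width=10, slack=2)
Line 5: ['bread', 'butter'] (min_width=12, slack=0)
Line 6: ['stone', 'matrix'] (min_width=12, slack=0)
Line 7: ['golden'] (min_width=6, slack=6)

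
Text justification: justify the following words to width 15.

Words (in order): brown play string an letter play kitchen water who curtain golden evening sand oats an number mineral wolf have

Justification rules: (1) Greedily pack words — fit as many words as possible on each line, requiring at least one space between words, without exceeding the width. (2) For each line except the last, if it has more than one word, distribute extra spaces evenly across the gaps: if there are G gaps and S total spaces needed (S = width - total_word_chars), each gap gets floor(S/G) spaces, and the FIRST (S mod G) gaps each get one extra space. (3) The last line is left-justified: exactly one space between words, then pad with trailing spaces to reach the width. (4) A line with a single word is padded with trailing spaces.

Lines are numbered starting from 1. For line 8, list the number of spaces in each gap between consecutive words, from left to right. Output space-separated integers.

Answer: 2

Derivation:
Line 1: ['brown', 'play'] (min_width=10, slack=5)
Line 2: ['string', 'an'] (min_width=9, slack=6)
Line 3: ['letter', 'play'] (min_width=11, slack=4)
Line 4: ['kitchen', 'water'] (min_width=13, slack=2)
Line 5: ['who', 'curtain'] (min_width=11, slack=4)
Line 6: ['golden', 'evening'] (min_width=14, slack=1)
Line 7: ['sand', 'oats', 'an'] (min_width=12, slack=3)
Line 8: ['number', 'mineral'] (min_width=14, slack=1)
Line 9: ['wolf', 'have'] (min_width=9, slack=6)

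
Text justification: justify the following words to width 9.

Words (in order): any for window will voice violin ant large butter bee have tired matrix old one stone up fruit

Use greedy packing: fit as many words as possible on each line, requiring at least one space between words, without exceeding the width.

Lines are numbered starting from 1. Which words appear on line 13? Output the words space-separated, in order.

Line 1: ['any', 'for'] (min_width=7, slack=2)
Line 2: ['window'] (min_width=6, slack=3)
Line 3: ['will'] (min_width=4, slack=5)
Line 4: ['voice'] (min_width=5, slack=4)
Line 5: ['violin'] (min_width=6, slack=3)
Line 6: ['ant', 'large'] (min_width=9, slack=0)
Line 7: ['butter'] (min_width=6, slack=3)
Line 8: ['bee', 'have'] (min_width=8, slack=1)
Line 9: ['tired'] (min_width=5, slack=4)
Line 10: ['matrix'] (min_width=6, slack=3)
Line 11: ['old', 'one'] (min_width=7, slack=2)
Line 12: ['stone', 'up'] (min_width=8, slack=1)
Line 13: ['fruit'] (min_width=5, slack=4)

Answer: fruit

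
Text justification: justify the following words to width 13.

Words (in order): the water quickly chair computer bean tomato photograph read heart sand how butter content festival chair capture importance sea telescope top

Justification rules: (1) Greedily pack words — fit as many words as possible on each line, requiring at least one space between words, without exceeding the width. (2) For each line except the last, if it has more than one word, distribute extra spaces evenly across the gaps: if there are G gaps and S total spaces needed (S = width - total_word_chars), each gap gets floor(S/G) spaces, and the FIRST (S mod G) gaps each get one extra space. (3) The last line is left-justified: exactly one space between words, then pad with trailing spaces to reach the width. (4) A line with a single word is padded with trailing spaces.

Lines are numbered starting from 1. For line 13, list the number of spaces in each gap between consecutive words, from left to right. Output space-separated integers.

Answer: 1

Derivation:
Line 1: ['the', 'water'] (min_width=9, slack=4)
Line 2: ['quickly', 'chair'] (min_width=13, slack=0)
Line 3: ['computer', 'bean'] (min_width=13, slack=0)
Line 4: ['tomato'] (min_width=6, slack=7)
Line 5: ['photograph'] (min_width=10, slack=3)
Line 6: ['read', 'heart'] (min_width=10, slack=3)
Line 7: ['sand', 'how'] (min_width=8, slack=5)
Line 8: ['butter'] (min_width=6, slack=7)
Line 9: ['content'] (min_width=7, slack=6)
Line 10: ['festival'] (min_width=8, slack=5)
Line 11: ['chair', 'capture'] (min_width=13, slack=0)
Line 12: ['importance'] (min_width=10, slack=3)
Line 13: ['sea', 'telescope'] (min_width=13, slack=0)
Line 14: ['top'] (min_width=3, slack=10)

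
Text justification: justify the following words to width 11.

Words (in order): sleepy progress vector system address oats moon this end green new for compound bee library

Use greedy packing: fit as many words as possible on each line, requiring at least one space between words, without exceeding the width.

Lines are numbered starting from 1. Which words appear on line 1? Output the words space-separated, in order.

Answer: sleepy

Derivation:
Line 1: ['sleepy'] (min_width=6, slack=5)
Line 2: ['progress'] (min_width=8, slack=3)
Line 3: ['vector'] (min_width=6, slack=5)
Line 4: ['system'] (min_width=6, slack=5)
Line 5: ['address'] (min_width=7, slack=4)
Line 6: ['oats', 'moon'] (min_width=9, slack=2)
Line 7: ['this', 'end'] (min_width=8, slack=3)
Line 8: ['green', 'new'] (min_width=9, slack=2)
Line 9: ['for'] (min_width=3, slack=8)
Line 10: ['compound'] (min_width=8, slack=3)
Line 11: ['bee', 'library'] (min_width=11, slack=0)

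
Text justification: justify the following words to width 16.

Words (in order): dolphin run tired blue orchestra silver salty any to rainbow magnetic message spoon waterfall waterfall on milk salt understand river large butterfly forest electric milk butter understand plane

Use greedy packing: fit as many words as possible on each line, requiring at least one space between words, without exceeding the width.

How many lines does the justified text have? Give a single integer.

Line 1: ['dolphin', 'run'] (min_width=11, slack=5)
Line 2: ['tired', 'blue'] (min_width=10, slack=6)
Line 3: ['orchestra', 'silver'] (min_width=16, slack=0)
Line 4: ['salty', 'any', 'to'] (min_width=12, slack=4)
Line 5: ['rainbow', 'magnetic'] (min_width=16, slack=0)
Line 6: ['message', 'spoon'] (min_width=13, slack=3)
Line 7: ['waterfall'] (min_width=9, slack=7)
Line 8: ['waterfall', 'on'] (min_width=12, slack=4)
Line 9: ['milk', 'salt'] (min_width=9, slack=7)
Line 10: ['understand', 'river'] (min_width=16, slack=0)
Line 11: ['large', 'butterfly'] (min_width=15, slack=1)
Line 12: ['forest', 'electric'] (min_width=15, slack=1)
Line 13: ['milk', 'butter'] (min_width=11, slack=5)
Line 14: ['understand', 'plane'] (min_width=16, slack=0)
Total lines: 14

Answer: 14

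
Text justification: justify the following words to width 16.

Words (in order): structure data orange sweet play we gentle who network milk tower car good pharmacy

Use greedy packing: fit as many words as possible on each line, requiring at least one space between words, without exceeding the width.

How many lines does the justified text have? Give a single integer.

Answer: 6

Derivation:
Line 1: ['structure', 'data'] (min_width=14, slack=2)
Line 2: ['orange', 'sweet'] (min_width=12, slack=4)
Line 3: ['play', 'we', 'gentle'] (min_width=14, slack=2)
Line 4: ['who', 'network', 'milk'] (min_width=16, slack=0)
Line 5: ['tower', 'car', 'good'] (min_width=14, slack=2)
Line 6: ['pharmacy'] (min_width=8, slack=8)
Total lines: 6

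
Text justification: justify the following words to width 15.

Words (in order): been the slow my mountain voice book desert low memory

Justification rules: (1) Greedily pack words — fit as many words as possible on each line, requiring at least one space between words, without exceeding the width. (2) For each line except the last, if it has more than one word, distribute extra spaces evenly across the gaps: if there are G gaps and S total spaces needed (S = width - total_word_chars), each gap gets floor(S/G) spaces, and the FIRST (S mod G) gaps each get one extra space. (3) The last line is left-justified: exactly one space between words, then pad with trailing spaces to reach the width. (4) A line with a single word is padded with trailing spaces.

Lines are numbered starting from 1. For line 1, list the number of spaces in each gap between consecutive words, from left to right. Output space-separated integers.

Answer: 2 2

Derivation:
Line 1: ['been', 'the', 'slow'] (min_width=13, slack=2)
Line 2: ['my', 'mountain'] (min_width=11, slack=4)
Line 3: ['voice', 'book'] (min_width=10, slack=5)
Line 4: ['desert', 'low'] (min_width=10, slack=5)
Line 5: ['memory'] (min_width=6, slack=9)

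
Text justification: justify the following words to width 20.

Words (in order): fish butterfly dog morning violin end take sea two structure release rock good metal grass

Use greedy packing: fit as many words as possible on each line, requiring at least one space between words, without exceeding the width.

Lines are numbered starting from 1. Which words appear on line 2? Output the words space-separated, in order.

Answer: morning violin end

Derivation:
Line 1: ['fish', 'butterfly', 'dog'] (min_width=18, slack=2)
Line 2: ['morning', 'violin', 'end'] (min_width=18, slack=2)
Line 3: ['take', 'sea', 'two'] (min_width=12, slack=8)
Line 4: ['structure', 'release'] (min_width=17, slack=3)
Line 5: ['rock', 'good', 'metal'] (min_width=15, slack=5)
Line 6: ['grass'] (min_width=5, slack=15)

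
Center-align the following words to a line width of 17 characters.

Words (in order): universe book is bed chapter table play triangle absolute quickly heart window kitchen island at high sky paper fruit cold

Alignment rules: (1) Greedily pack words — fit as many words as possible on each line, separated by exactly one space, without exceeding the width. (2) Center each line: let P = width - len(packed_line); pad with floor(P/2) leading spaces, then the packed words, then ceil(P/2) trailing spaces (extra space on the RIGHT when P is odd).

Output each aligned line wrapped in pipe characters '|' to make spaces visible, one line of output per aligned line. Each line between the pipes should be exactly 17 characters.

Line 1: ['universe', 'book', 'is'] (min_width=16, slack=1)
Line 2: ['bed', 'chapter', 'table'] (min_width=17, slack=0)
Line 3: ['play', 'triangle'] (min_width=13, slack=4)
Line 4: ['absolute', 'quickly'] (min_width=16, slack=1)
Line 5: ['heart', 'window'] (min_width=12, slack=5)
Line 6: ['kitchen', 'island', 'at'] (min_width=17, slack=0)
Line 7: ['high', 'sky', 'paper'] (min_width=14, slack=3)
Line 8: ['fruit', 'cold'] (min_width=10, slack=7)

Answer: |universe book is |
|bed chapter table|
|  play triangle  |
|absolute quickly |
|  heart window   |
|kitchen island at|
| high sky paper  |
|   fruit cold    |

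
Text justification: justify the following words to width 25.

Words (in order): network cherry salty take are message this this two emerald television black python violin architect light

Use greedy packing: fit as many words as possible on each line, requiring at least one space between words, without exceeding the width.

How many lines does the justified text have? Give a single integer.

Answer: 5

Derivation:
Line 1: ['network', 'cherry', 'salty', 'take'] (min_width=25, slack=0)
Line 2: ['are', 'message', 'this', 'this', 'two'] (min_width=25, slack=0)
Line 3: ['emerald', 'television', 'black'] (min_width=24, slack=1)
Line 4: ['python', 'violin', 'architect'] (min_width=23, slack=2)
Line 5: ['light'] (min_width=5, slack=20)
Total lines: 5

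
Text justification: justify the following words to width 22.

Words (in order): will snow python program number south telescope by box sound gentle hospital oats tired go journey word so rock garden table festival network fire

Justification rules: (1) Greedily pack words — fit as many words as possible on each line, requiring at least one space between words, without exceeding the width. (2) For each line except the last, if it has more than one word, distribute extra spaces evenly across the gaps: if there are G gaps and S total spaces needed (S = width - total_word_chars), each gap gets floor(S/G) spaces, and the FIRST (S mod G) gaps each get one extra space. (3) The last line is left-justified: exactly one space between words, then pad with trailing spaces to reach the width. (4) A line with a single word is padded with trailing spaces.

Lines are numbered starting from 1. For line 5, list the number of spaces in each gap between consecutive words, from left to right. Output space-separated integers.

Line 1: ['will', 'snow', 'python'] (min_width=16, slack=6)
Line 2: ['program', 'number', 'south'] (min_width=20, slack=2)
Line 3: ['telescope', 'by', 'box', 'sound'] (min_width=22, slack=0)
Line 4: ['gentle', 'hospital', 'oats'] (min_width=20, slack=2)
Line 5: ['tired', 'go', 'journey', 'word'] (min_width=21, slack=1)
Line 6: ['so', 'rock', 'garden', 'table'] (min_width=20, slack=2)
Line 7: ['festival', 'network', 'fire'] (min_width=21, slack=1)

Answer: 2 1 1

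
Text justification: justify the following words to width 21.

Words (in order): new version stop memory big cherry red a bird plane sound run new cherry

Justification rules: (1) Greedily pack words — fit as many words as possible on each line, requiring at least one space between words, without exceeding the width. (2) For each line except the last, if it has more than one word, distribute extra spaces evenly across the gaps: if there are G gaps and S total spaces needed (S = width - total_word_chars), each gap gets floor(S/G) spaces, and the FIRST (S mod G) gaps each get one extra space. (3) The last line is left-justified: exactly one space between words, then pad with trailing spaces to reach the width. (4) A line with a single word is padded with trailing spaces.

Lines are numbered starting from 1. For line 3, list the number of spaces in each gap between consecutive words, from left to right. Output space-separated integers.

Line 1: ['new', 'version', 'stop'] (min_width=16, slack=5)
Line 2: ['memory', 'big', 'cherry', 'red'] (min_width=21, slack=0)
Line 3: ['a', 'bird', 'plane', 'sound'] (min_width=18, slack=3)
Line 4: ['run', 'new', 'cherry'] (min_width=14, slack=7)

Answer: 2 2 2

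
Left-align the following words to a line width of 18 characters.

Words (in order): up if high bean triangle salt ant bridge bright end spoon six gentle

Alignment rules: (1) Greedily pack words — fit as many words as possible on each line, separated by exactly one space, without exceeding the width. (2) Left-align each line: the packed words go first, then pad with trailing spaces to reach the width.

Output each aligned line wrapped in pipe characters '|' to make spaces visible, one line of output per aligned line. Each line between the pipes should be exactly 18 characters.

Line 1: ['up', 'if', 'high', 'bean'] (min_width=15, slack=3)
Line 2: ['triangle', 'salt', 'ant'] (min_width=17, slack=1)
Line 3: ['bridge', 'bright', 'end'] (min_width=17, slack=1)
Line 4: ['spoon', 'six', 'gentle'] (min_width=16, slack=2)

Answer: |up if high bean   |
|triangle salt ant |
|bridge bright end |
|spoon six gentle  |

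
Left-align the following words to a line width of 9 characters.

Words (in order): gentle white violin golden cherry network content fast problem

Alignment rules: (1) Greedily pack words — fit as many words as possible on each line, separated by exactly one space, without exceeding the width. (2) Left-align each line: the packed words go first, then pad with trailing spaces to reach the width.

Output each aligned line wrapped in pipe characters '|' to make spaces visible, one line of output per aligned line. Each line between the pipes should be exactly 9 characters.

Line 1: ['gentle'] (min_width=6, slack=3)
Line 2: ['white'] (min_width=5, slack=4)
Line 3: ['violin'] (min_width=6, slack=3)
Line 4: ['golden'] (min_width=6, slack=3)
Line 5: ['cherry'] (min_width=6, slack=3)
Line 6: ['network'] (min_width=7, slack=2)
Line 7: ['content'] (min_width=7, slack=2)
Line 8: ['fast'] (min_width=4, slack=5)
Line 9: ['problem'] (min_width=7, slack=2)

Answer: |gentle   |
|white    |
|violin   |
|golden   |
|cherry   |
|network  |
|content  |
|fast     |
|problem  |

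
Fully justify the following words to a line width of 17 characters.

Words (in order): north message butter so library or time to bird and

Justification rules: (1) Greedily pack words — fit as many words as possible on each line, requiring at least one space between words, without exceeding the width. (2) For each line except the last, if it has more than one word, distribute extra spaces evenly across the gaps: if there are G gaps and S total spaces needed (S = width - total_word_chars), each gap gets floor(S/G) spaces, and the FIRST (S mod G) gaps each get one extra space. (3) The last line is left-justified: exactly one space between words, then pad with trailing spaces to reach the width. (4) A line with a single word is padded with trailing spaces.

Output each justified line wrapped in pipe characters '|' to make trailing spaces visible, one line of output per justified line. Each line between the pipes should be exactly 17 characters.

Answer: |north     message|
|butter so library|
|or  time  to bird|
|and              |

Derivation:
Line 1: ['north', 'message'] (min_width=13, slack=4)
Line 2: ['butter', 'so', 'library'] (min_width=17, slack=0)
Line 3: ['or', 'time', 'to', 'bird'] (min_width=15, slack=2)
Line 4: ['and'] (min_width=3, slack=14)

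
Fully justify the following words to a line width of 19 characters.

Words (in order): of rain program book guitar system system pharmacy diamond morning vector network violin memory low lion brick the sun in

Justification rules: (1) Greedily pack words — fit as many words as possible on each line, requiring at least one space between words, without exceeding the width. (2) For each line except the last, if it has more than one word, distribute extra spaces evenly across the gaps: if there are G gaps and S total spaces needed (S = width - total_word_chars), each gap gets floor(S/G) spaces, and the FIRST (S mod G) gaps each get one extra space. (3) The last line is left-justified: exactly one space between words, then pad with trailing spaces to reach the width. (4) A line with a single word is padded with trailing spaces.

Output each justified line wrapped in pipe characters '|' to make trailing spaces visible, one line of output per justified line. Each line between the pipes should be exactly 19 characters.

Line 1: ['of', 'rain', 'program'] (min_width=15, slack=4)
Line 2: ['book', 'guitar', 'system'] (min_width=18, slack=1)
Line 3: ['system', 'pharmacy'] (min_width=15, slack=4)
Line 4: ['diamond', 'morning'] (min_width=15, slack=4)
Line 5: ['vector', 'network'] (min_width=14, slack=5)
Line 6: ['violin', 'memory', 'low'] (min_width=17, slack=2)
Line 7: ['lion', 'brick', 'the', 'sun'] (min_width=18, slack=1)
Line 8: ['in'] (min_width=2, slack=17)

Answer: |of   rain   program|
|book  guitar system|
|system     pharmacy|
|diamond     morning|
|vector      network|
|violin  memory  low|
|lion  brick the sun|
|in                 |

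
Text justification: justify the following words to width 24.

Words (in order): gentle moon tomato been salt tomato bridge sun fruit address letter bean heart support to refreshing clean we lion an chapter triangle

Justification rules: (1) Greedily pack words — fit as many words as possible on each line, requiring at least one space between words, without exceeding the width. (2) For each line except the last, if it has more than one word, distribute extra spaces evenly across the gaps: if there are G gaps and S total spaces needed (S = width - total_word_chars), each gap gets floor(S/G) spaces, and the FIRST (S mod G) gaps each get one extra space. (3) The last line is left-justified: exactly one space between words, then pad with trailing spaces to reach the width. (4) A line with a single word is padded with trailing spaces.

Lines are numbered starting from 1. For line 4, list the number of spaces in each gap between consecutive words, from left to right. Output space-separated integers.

Answer: 2 2 2

Derivation:
Line 1: ['gentle', 'moon', 'tomato', 'been'] (min_width=23, slack=1)
Line 2: ['salt', 'tomato', 'bridge', 'sun'] (min_width=22, slack=2)
Line 3: ['fruit', 'address', 'letter'] (min_width=20, slack=4)
Line 4: ['bean', 'heart', 'support', 'to'] (min_width=21, slack=3)
Line 5: ['refreshing', 'clean', 'we', 'lion'] (min_width=24, slack=0)
Line 6: ['an', 'chapter', 'triangle'] (min_width=19, slack=5)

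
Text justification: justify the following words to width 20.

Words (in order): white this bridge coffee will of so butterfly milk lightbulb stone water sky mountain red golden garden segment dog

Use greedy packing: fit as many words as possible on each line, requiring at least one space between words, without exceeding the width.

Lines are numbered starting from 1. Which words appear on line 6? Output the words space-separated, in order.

Line 1: ['white', 'this', 'bridge'] (min_width=17, slack=3)
Line 2: ['coffee', 'will', 'of', 'so'] (min_width=17, slack=3)
Line 3: ['butterfly', 'milk'] (min_width=14, slack=6)
Line 4: ['lightbulb', 'stone'] (min_width=15, slack=5)
Line 5: ['water', 'sky', 'mountain'] (min_width=18, slack=2)
Line 6: ['red', 'golden', 'garden'] (min_width=17, slack=3)
Line 7: ['segment', 'dog'] (min_width=11, slack=9)

Answer: red golden garden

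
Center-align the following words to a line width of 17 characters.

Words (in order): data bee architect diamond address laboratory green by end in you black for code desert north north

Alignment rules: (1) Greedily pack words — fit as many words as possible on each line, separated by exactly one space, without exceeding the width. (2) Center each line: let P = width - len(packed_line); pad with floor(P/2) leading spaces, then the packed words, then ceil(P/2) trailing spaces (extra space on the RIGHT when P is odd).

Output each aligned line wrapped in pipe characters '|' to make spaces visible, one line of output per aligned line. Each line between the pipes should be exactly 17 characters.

Answer: |    data bee     |
|architect diamond|
|     address     |
|laboratory green |
|  by end in you  |
| black for code  |
|  desert north   |
|      north      |

Derivation:
Line 1: ['data', 'bee'] (min_width=8, slack=9)
Line 2: ['architect', 'diamond'] (min_width=17, slack=0)
Line 3: ['address'] (min_width=7, slack=10)
Line 4: ['laboratory', 'green'] (min_width=16, slack=1)
Line 5: ['by', 'end', 'in', 'you'] (min_width=13, slack=4)
Line 6: ['black', 'for', 'code'] (min_width=14, slack=3)
Line 7: ['desert', 'north'] (min_width=12, slack=5)
Line 8: ['north'] (min_width=5, slack=12)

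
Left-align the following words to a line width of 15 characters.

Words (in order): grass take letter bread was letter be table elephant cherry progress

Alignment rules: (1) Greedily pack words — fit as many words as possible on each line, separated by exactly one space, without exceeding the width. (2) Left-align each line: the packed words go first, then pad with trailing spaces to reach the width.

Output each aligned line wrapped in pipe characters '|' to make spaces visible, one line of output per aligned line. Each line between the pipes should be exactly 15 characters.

Answer: |grass take     |
|letter bread   |
|was letter be  |
|table elephant |
|cherry progress|

Derivation:
Line 1: ['grass', 'take'] (min_width=10, slack=5)
Line 2: ['letter', 'bread'] (min_width=12, slack=3)
Line 3: ['was', 'letter', 'be'] (min_width=13, slack=2)
Line 4: ['table', 'elephant'] (min_width=14, slack=1)
Line 5: ['cherry', 'progress'] (min_width=15, slack=0)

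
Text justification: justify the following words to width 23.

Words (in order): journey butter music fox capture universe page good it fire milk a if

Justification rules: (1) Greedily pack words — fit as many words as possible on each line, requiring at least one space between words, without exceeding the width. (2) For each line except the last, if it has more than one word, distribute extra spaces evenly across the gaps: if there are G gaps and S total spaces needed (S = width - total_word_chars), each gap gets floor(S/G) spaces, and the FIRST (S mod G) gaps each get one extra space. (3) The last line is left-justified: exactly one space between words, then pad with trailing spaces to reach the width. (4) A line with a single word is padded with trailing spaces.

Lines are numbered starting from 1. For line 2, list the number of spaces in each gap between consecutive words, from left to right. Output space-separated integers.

Answer: 3 2

Derivation:
Line 1: ['journey', 'butter', 'music'] (min_width=20, slack=3)
Line 2: ['fox', 'capture', 'universe'] (min_width=20, slack=3)
Line 3: ['page', 'good', 'it', 'fire', 'milk'] (min_width=22, slack=1)
Line 4: ['a', 'if'] (min_width=4, slack=19)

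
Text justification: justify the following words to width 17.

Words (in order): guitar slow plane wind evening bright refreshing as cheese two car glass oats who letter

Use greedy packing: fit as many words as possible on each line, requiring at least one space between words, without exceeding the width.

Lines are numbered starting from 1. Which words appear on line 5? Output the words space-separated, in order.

Line 1: ['guitar', 'slow', 'plane'] (min_width=17, slack=0)
Line 2: ['wind', 'evening'] (min_width=12, slack=5)
Line 3: ['bright', 'refreshing'] (min_width=17, slack=0)
Line 4: ['as', 'cheese', 'two', 'car'] (min_width=17, slack=0)
Line 5: ['glass', 'oats', 'who'] (min_width=14, slack=3)
Line 6: ['letter'] (min_width=6, slack=11)

Answer: glass oats who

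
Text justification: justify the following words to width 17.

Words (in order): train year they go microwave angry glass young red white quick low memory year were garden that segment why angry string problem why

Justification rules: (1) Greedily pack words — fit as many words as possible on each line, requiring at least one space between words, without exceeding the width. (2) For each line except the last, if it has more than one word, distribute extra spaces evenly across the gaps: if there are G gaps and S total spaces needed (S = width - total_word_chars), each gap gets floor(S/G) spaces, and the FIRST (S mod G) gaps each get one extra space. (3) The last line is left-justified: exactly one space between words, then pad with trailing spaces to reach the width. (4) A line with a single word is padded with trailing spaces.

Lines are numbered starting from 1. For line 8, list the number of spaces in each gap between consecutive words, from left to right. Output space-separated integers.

Answer: 4

Derivation:
Line 1: ['train', 'year', 'they'] (min_width=15, slack=2)
Line 2: ['go', 'microwave'] (min_width=12, slack=5)
Line 3: ['angry', 'glass', 'young'] (min_width=17, slack=0)
Line 4: ['red', 'white', 'quick'] (min_width=15, slack=2)
Line 5: ['low', 'memory', 'year'] (min_width=15, slack=2)
Line 6: ['were', 'garden', 'that'] (min_width=16, slack=1)
Line 7: ['segment', 'why', 'angry'] (min_width=17, slack=0)
Line 8: ['string', 'problem'] (min_width=14, slack=3)
Line 9: ['why'] (min_width=3, slack=14)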